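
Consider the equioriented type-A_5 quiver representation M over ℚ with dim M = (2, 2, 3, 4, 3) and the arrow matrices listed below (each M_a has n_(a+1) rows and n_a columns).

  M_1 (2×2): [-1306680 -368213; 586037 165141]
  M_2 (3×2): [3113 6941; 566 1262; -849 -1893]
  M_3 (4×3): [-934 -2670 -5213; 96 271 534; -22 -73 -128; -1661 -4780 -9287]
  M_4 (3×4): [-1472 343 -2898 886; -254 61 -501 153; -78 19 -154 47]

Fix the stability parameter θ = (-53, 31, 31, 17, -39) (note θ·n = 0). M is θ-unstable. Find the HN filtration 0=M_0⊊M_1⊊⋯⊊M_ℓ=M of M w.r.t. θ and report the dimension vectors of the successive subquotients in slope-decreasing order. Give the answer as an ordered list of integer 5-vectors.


Via rank(M_{q-1}∘⋯∘M_p): M ≅ I[1,2], I[1,4], I[3,5]^2, I[4,5].
μ_θ-semistable layers: μ^(1)=31; μ^(2)=79/3; μ^(3)=3; μ^(4)=-11; μ^(5)=-53

((0, 1, 0, 0, 0); (0, 1, 1, 1, 0); (0, 0, 2, 2, 2); (0, 0, 0, 1, 1); (2, 0, 0, 0, 0))


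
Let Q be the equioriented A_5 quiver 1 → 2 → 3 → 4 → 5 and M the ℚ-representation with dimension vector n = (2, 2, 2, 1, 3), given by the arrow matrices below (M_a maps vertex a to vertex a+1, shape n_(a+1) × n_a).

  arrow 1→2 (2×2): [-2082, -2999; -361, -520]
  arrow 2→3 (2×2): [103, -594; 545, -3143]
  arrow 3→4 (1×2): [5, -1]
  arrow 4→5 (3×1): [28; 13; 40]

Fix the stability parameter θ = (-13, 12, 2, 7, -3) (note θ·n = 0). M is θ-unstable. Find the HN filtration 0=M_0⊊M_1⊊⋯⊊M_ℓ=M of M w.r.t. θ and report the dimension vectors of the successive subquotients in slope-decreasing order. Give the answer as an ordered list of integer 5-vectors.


Interval decomposition of M: I[1,3], I[1,5], I[5,5]^2.
HN type (ℓ=4): μ^(1)=7; μ^(2)=9/2; μ^(3)=-3; μ^(4)=-13

((0, 1, 1, 0, 0); (0, 1, 1, 1, 1); (0, 0, 0, 0, 2); (2, 0, 0, 0, 0))


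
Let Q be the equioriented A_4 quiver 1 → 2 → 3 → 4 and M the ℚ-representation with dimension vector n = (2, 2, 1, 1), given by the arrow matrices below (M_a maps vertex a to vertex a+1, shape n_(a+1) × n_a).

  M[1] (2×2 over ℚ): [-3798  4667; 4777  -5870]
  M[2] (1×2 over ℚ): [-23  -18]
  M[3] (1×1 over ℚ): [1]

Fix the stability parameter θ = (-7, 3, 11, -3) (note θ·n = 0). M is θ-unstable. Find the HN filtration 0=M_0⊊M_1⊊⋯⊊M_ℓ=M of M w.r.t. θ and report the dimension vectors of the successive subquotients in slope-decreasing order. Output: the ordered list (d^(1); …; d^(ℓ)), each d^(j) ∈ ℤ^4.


Via rank(M_{q-1}∘⋯∘M_p): M ≅ I[1,2], I[1,4].
μ_θ-semistable layers: μ^(1)=4; μ^(2)=3; μ^(3)=-7

((0, 0, 1, 1); (0, 2, 0, 0); (2, 0, 0, 0))


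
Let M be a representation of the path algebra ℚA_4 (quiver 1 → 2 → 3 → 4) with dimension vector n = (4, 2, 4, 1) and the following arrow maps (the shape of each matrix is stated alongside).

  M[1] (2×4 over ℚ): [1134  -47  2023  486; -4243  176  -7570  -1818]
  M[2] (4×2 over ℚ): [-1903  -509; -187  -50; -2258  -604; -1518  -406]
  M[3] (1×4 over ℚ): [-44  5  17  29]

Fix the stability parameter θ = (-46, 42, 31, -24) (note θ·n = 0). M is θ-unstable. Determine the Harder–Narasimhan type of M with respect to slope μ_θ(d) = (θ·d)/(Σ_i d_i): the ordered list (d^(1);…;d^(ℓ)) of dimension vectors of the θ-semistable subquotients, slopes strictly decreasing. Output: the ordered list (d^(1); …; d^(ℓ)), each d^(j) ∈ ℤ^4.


Barcode: M ≅ I[1,1]^2, I[1,3], I[1,4], I[3,3]^2. HN layers by μ_θ (4 steps, strictly decreasing):
  μ^(1)=73/2; μ^(2)=31; μ^(3)=49/3; μ^(4)=-46

((0, 1, 1, 0); (0, 0, 2, 0); (0, 1, 1, 1); (4, 0, 0, 0))


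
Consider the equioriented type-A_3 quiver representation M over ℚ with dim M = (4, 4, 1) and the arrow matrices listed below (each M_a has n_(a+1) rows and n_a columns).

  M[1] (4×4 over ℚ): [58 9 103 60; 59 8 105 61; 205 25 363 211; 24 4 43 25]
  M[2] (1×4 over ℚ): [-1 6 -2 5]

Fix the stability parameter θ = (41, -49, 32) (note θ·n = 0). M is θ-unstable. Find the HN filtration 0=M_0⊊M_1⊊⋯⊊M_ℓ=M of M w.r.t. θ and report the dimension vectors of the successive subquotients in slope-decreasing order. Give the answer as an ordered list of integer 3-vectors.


Via rank(M_{q-1}∘⋯∘M_p): M ≅ I[1,2]^3, I[1,3].
μ_θ-semistable layers: μ^(1)=32; μ^(2)=-4

((0, 0, 1); (4, 4, 0))


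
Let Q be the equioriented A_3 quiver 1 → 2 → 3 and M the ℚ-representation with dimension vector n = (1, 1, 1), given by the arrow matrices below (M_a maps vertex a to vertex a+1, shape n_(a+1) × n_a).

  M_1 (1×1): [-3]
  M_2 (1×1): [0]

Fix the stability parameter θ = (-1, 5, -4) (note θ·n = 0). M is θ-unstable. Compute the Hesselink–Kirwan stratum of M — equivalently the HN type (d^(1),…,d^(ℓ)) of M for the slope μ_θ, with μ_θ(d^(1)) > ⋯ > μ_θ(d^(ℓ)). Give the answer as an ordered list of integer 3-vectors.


Via rank(M_{q-1}∘⋯∘M_p): M ≅ I[1,2], I[3,3].
μ_θ-semistable layers: μ^(1)=5; μ^(2)=-1; μ^(3)=-4

((0, 1, 0); (1, 0, 0); (0, 0, 1))


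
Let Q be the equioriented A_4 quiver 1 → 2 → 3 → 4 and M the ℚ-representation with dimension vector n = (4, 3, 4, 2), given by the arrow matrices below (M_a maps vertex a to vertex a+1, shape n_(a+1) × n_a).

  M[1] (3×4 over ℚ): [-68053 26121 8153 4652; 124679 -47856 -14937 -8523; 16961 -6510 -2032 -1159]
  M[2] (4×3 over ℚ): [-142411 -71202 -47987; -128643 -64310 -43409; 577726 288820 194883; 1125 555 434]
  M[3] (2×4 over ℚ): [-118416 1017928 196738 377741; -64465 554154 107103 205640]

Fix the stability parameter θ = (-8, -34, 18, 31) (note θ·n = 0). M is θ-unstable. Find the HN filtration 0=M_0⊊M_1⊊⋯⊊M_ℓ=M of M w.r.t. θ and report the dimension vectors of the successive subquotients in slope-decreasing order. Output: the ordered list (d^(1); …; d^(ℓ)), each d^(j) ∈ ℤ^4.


Via rank(M_{q-1}∘⋯∘M_p): M ≅ I[1,1], I[1,3], I[1,4]^2, I[3,3].
μ_θ-semistable layers: μ^(1)=31; μ^(2)=18; μ^(3)=-8; μ^(4)=-21

((0, 0, 0, 2); (0, 0, 4, 0); (1, 0, 0, 0); (3, 3, 0, 0))


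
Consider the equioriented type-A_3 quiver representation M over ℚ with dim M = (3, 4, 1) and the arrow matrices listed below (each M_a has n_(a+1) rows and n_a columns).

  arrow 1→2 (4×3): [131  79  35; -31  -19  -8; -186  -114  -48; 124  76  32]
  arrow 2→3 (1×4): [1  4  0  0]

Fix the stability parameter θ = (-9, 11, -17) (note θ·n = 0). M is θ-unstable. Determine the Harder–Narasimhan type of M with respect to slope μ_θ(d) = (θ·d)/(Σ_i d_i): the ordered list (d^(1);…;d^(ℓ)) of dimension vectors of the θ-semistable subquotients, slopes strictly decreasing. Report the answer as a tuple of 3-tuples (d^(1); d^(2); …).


Via rank(M_{q-1}∘⋯∘M_p): M ≅ I[1,1], I[1,2], I[1,3], I[2,2]^2.
μ_θ-semistable layers: μ^(1)=11; μ^(2)=-3; μ^(3)=-9

((0, 3, 0); (0, 1, 1); (3, 0, 0))


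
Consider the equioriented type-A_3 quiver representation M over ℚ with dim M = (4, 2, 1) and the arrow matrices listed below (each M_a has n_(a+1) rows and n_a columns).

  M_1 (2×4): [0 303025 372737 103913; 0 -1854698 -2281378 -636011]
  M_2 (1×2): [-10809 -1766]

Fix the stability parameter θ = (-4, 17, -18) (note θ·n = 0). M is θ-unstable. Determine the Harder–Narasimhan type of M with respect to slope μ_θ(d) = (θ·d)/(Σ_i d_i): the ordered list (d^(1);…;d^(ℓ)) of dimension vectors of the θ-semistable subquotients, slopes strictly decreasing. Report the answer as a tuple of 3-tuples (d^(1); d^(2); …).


Barcode: M ≅ I[1,1]^2, I[1,2], I[1,3]. HN layers by μ_θ (3 steps, strictly decreasing):
  μ^(1)=17; μ^(2)=-1/2; μ^(3)=-4

((0, 1, 0); (0, 1, 1); (4, 0, 0))


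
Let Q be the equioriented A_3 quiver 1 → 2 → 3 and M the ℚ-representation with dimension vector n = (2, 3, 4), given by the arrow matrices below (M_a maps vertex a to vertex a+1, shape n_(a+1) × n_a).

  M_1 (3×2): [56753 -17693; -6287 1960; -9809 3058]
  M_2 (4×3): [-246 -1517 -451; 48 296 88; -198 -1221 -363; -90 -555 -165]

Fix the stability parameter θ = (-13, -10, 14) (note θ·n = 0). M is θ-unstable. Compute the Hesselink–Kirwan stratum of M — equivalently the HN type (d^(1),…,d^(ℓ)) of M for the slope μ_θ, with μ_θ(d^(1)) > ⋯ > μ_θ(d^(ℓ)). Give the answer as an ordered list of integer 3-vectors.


Via rank(M_{q-1}∘⋯∘M_p): M ≅ I[1,2]^2, I[2,3], I[3,3]^3.
μ_θ-semistable layers: μ^(1)=14; μ^(2)=-10; μ^(3)=-13

((0, 0, 4); (0, 3, 0); (2, 0, 0))


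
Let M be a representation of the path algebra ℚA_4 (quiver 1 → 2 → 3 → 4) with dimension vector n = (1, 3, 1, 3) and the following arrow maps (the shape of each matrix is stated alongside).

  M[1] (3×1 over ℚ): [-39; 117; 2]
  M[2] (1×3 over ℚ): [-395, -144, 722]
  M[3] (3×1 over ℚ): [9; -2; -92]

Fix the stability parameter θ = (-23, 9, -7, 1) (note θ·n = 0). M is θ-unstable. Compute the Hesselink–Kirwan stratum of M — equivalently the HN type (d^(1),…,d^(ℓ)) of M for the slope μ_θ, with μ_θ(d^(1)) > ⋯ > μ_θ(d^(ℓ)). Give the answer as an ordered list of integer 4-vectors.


Barcode: M ≅ I[1,4], I[2,2]^2, I[4,4]^2. HN layers by μ_θ (3 steps, strictly decreasing):
  μ^(1)=9; μ^(2)=1; μ^(3)=-23

((0, 2, 0, 0); (0, 1, 1, 3); (1, 0, 0, 0))


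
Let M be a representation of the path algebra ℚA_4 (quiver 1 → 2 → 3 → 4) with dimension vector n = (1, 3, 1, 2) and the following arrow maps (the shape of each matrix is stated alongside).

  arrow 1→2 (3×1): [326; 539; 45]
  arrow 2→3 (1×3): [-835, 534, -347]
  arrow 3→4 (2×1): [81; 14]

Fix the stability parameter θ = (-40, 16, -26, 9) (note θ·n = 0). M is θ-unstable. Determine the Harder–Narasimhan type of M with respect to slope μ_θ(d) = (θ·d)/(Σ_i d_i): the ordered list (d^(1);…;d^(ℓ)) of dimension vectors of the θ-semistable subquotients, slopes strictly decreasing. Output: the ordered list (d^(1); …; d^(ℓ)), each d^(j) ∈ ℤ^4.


Interval decomposition of M: I[1,4], I[2,2]^2, I[4,4].
HN type (ℓ=4): μ^(1)=16; μ^(2)=9; μ^(3)=-5; μ^(4)=-40

((0, 2, 0, 0); (0, 0, 0, 2); (0, 1, 1, 0); (1, 0, 0, 0))


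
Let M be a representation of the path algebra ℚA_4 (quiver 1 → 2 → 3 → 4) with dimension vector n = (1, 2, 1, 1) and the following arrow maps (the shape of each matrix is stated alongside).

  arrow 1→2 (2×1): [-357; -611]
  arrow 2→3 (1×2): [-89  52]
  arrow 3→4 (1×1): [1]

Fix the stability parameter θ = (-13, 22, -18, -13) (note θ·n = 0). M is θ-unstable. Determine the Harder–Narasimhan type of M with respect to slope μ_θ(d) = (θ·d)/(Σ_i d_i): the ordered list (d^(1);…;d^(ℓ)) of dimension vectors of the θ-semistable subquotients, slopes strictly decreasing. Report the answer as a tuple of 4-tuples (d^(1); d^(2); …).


Barcode: M ≅ I[1,4], I[2,2]. HN layers by μ_θ (3 steps, strictly decreasing):
  μ^(1)=22; μ^(2)=-3; μ^(3)=-13

((0, 1, 0, 0); (0, 1, 1, 1); (1, 0, 0, 0))


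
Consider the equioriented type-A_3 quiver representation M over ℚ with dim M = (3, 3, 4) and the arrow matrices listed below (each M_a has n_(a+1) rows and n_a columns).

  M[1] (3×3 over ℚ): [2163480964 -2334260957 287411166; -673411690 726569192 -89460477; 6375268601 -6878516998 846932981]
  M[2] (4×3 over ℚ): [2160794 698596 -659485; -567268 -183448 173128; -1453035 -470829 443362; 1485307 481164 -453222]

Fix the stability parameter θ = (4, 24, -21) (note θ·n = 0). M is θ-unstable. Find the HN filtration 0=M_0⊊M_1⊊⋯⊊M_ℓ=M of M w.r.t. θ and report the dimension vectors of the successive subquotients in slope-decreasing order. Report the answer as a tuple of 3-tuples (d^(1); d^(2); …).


Via rank(M_{q-1}∘⋯∘M_p): M ≅ I[1,3]^3, I[3,3].
μ_θ-semistable layers: μ^(1)=7/3; μ^(2)=-21

((3, 3, 3); (0, 0, 1))


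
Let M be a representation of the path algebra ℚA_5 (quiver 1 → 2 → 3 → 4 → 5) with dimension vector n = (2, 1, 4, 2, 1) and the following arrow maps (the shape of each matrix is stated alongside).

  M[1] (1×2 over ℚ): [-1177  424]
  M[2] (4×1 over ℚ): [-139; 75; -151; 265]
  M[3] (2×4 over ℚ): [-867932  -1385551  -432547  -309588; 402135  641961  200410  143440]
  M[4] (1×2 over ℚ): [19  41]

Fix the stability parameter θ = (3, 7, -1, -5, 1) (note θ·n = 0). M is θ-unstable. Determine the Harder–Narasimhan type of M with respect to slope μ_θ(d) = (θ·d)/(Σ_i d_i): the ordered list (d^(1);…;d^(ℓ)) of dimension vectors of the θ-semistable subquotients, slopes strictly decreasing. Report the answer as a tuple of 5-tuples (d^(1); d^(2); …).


Via rank(M_{q-1}∘⋯∘M_p): M ≅ I[1,1], I[1,3], I[3,3], I[3,4], I[3,5].
μ_θ-semistable layers: μ^(1)=3; μ^(2)=1; μ^(3)=-1; μ^(4)=-3

((2, 1, 1, 0, 0); (0, 0, 0, 0, 1); (0, 0, 1, 0, 0); (0, 0, 2, 2, 0))


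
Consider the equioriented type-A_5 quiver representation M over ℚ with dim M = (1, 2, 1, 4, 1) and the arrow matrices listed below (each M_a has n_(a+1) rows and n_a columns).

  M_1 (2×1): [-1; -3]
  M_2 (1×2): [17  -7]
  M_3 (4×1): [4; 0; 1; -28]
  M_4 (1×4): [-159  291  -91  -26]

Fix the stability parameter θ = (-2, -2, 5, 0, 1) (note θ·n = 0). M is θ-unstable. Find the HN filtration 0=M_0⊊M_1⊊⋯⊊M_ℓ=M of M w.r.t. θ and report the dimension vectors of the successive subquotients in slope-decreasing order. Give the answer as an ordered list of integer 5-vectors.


Interval decomposition of M: I[1,5], I[2,2], I[4,4]^3.
HN type (ℓ=3): μ^(1)=2; μ^(2)=0; μ^(3)=-2

((0, 0, 1, 1, 1); (0, 0, 0, 3, 0); (1, 2, 0, 0, 0))


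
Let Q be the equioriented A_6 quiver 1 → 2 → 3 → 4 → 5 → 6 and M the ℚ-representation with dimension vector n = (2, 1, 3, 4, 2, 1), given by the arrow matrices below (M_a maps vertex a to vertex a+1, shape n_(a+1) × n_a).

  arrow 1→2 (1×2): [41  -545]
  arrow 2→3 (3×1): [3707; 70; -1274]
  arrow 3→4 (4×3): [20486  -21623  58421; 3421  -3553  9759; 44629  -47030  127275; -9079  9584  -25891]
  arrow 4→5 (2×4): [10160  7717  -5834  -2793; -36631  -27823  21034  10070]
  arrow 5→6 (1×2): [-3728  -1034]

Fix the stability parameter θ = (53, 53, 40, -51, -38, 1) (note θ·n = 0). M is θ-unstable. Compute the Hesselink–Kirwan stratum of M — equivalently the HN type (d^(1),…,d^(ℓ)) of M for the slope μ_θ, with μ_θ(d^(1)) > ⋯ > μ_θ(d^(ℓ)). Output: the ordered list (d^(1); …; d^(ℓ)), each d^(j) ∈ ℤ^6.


Interval decomposition of M: I[1,1], I[1,6], I[3,4], I[3,5], I[4,4].
HN type (ℓ=5): μ^(1)=53; μ^(2)=29/3; μ^(3)=-11/2; μ^(4)=-49/3; μ^(5)=-51

((1, 0, 0, 0, 0, 0); (1, 1, 1, 1, 1, 1); (0, 0, 1, 1, 0, 0); (0, 0, 1, 1, 1, 0); (0, 0, 0, 1, 0, 0))


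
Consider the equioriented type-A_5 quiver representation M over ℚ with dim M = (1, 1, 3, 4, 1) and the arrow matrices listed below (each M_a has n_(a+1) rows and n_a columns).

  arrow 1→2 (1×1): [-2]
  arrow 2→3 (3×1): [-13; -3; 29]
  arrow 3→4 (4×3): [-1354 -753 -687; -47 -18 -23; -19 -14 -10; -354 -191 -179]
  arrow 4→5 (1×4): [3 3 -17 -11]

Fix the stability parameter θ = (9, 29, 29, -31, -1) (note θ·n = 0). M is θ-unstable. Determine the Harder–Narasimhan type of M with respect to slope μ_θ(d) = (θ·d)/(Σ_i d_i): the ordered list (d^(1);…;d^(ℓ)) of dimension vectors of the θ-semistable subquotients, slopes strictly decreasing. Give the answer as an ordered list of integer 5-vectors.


Via rank(M_{q-1}∘⋯∘M_p): M ≅ I[1,5], I[3,4]^2, I[4,4].
μ_θ-semistable layers: μ^(1)=7; μ^(2)=-1; μ^(3)=-31

((1, 1, 1, 1, 1); (0, 0, 2, 2, 0); (0, 0, 0, 1, 0))


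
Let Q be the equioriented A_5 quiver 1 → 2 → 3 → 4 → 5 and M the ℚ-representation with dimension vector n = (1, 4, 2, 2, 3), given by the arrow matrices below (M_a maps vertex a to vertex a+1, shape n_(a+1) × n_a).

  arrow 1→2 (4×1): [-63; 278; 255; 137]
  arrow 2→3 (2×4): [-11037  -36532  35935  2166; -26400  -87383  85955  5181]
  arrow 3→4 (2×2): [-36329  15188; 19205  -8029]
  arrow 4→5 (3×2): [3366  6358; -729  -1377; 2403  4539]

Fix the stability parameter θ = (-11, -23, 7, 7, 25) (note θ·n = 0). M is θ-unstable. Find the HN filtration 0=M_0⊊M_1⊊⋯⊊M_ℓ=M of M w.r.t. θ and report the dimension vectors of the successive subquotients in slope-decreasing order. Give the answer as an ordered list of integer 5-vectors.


Interval decomposition of M: I[1,4], I[2,2]^2, I[2,5], I[5,5]^2.
HN type (ℓ=4): μ^(1)=25; μ^(2)=7; μ^(3)=-17; μ^(4)=-23

((0, 0, 0, 0, 3); (0, 0, 2, 2, 0); (1, 1, 0, 0, 0); (0, 3, 0, 0, 0))


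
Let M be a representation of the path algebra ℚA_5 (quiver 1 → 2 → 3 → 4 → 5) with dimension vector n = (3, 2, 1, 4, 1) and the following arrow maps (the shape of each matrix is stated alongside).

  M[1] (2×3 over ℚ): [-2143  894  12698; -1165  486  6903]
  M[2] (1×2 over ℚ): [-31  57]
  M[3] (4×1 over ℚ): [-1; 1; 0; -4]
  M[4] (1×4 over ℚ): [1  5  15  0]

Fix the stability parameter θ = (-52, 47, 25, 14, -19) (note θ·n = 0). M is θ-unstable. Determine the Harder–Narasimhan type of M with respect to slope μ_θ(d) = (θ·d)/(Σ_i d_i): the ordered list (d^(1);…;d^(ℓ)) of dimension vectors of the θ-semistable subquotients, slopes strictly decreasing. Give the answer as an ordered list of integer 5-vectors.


Barcode: M ≅ I[1,1], I[1,2], I[1,5], I[4,4]^3. HN layers by μ_θ (4 steps, strictly decreasing):
  μ^(1)=47; μ^(2)=67/4; μ^(3)=14; μ^(4)=-52

((0, 1, 0, 0, 0); (0, 1, 1, 1, 1); (0, 0, 0, 3, 0); (3, 0, 0, 0, 0))


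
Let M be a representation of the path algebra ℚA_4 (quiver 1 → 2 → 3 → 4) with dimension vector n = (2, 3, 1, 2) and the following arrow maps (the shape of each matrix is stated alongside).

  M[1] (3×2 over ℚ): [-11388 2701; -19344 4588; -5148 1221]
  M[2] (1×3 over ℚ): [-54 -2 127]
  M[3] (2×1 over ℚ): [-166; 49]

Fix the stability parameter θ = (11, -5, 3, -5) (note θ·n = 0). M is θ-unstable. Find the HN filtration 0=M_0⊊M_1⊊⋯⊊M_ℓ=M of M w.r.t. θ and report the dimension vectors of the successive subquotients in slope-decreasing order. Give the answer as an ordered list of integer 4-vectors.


Barcode: M ≅ I[1,1], I[1,4], I[2,2]^2, I[4,4]. HN layers by μ_θ (3 steps, strictly decreasing):
  μ^(1)=11; μ^(2)=1; μ^(3)=-5

((1, 0, 0, 0); (1, 1, 1, 1); (0, 2, 0, 1))


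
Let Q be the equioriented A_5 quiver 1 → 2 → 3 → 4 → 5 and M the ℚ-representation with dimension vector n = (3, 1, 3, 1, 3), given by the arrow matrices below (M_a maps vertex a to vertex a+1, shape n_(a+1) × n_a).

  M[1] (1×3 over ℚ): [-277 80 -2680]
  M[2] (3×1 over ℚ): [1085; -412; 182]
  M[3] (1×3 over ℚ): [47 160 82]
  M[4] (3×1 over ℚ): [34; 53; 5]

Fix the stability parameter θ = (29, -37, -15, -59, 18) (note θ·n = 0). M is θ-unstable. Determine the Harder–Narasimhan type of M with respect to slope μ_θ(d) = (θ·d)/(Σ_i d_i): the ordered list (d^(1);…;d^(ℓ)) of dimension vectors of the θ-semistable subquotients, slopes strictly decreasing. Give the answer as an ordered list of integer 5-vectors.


Interval decomposition of M: I[1,1]^2, I[1,5], I[3,3]^2, I[5,5]^2.
HN type (ℓ=4): μ^(1)=29; μ^(2)=18; μ^(3)=-15; μ^(4)=-41/2

((2, 0, 0, 0, 0); (0, 0, 0, 0, 3); (0, 0, 2, 0, 0); (1, 1, 1, 1, 0))


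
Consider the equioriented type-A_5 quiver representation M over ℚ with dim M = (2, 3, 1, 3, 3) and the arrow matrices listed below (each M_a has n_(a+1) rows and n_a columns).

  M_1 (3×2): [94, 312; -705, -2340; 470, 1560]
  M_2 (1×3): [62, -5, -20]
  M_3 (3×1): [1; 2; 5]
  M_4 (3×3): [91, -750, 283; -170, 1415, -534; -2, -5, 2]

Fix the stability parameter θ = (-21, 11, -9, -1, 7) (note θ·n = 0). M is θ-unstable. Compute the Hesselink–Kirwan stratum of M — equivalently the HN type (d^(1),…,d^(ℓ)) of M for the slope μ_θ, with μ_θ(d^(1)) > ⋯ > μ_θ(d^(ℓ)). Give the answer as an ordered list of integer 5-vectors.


Via rank(M_{q-1}∘⋯∘M_p): M ≅ I[1,1], I[1,5], I[2,2]^2, I[4,4], I[4,5], I[5,5].
μ_θ-semistable layers: μ^(1)=11; μ^(2)=7; μ^(3)=1/3; μ^(4)=-1; μ^(5)=-21

((0, 2, 0, 0, 0); (0, 0, 0, 0, 3); (0, 1, 1, 1, 0); (0, 0, 0, 2, 0); (2, 0, 0, 0, 0))


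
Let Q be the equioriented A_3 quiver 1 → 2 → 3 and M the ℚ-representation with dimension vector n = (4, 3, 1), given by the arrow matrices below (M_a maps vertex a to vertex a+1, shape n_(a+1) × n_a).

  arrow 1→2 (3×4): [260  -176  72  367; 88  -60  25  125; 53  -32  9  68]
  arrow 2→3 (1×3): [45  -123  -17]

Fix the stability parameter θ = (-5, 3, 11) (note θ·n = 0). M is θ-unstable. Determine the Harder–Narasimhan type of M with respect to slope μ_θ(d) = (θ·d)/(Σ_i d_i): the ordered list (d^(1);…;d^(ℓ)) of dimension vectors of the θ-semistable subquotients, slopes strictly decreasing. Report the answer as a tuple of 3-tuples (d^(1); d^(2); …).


Interval decomposition of M: I[1,1], I[1,2]^2, I[1,3].
HN type (ℓ=3): μ^(1)=11; μ^(2)=3; μ^(3)=-5

((0, 0, 1); (0, 3, 0); (4, 0, 0))


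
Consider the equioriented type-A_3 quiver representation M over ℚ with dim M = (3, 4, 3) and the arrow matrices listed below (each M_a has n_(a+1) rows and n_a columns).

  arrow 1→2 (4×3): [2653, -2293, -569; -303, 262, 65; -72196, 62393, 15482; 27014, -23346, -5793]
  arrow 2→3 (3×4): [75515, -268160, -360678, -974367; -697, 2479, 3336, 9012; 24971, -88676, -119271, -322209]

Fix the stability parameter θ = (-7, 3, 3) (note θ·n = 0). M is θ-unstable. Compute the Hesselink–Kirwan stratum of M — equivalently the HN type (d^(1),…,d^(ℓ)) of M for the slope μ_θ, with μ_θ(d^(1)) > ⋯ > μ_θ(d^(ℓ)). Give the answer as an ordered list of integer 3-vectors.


Barcode: M ≅ I[1,2], I[1,3]^2, I[2,3]. HN layers by μ_θ (2 steps, strictly decreasing):
  μ^(1)=3; μ^(2)=-7

((0, 4, 3); (3, 0, 0))


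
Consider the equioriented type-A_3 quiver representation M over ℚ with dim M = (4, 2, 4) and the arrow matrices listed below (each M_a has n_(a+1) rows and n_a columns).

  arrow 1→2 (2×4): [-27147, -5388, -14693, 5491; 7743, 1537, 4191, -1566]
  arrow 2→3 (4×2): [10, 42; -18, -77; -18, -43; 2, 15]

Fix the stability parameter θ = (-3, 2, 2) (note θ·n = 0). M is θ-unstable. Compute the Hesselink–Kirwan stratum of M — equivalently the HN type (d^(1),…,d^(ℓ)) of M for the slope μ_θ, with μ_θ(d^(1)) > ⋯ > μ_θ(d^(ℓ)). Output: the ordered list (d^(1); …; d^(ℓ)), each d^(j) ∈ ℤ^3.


Barcode: M ≅ I[1,1]^2, I[1,3]^2, I[3,3]^2. HN layers by μ_θ (2 steps, strictly decreasing):
  μ^(1)=2; μ^(2)=-3

((0, 2, 4); (4, 0, 0))


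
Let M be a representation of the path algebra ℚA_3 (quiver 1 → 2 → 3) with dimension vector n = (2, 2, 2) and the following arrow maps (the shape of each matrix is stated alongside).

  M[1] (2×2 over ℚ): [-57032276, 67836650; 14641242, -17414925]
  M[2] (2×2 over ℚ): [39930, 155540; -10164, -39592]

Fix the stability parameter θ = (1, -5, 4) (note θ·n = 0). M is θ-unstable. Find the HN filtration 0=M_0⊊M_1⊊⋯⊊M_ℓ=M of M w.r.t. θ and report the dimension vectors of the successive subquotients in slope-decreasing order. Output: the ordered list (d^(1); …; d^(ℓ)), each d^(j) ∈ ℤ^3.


Interval decomposition of M: I[1,1], I[1,2], I[2,3], I[3,3].
HN type (ℓ=4): μ^(1)=4; μ^(2)=1; μ^(3)=-2; μ^(4)=-5

((0, 0, 2); (1, 0, 0); (1, 1, 0); (0, 1, 0))


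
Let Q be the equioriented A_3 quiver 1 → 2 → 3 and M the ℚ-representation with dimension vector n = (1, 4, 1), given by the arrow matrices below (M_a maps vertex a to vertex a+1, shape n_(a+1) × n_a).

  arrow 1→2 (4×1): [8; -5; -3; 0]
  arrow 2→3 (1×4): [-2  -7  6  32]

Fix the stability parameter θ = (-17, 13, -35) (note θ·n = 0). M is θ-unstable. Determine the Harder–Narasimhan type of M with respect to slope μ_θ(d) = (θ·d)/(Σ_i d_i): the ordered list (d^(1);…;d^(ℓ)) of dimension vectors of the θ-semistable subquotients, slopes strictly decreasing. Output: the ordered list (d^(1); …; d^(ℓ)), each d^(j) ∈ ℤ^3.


Via rank(M_{q-1}∘⋯∘M_p): M ≅ I[1,3], I[2,2]^3.
μ_θ-semistable layers: μ^(1)=13; μ^(2)=-11; μ^(3)=-17

((0, 3, 0); (0, 1, 1); (1, 0, 0))


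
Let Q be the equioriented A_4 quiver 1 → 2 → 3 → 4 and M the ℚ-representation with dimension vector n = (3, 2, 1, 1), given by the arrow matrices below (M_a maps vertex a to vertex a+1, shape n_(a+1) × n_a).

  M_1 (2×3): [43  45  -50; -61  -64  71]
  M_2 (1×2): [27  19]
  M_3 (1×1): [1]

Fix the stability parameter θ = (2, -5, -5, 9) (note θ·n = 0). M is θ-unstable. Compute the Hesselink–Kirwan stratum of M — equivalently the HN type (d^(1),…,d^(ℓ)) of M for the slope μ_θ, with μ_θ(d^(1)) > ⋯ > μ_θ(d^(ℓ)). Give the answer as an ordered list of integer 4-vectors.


Interval decomposition of M: I[1,1], I[1,2], I[1,4].
HN type (ℓ=4): μ^(1)=9; μ^(2)=2; μ^(3)=-3/2; μ^(4)=-8/3

((0, 0, 0, 1); (1, 0, 0, 0); (1, 1, 0, 0); (1, 1, 1, 0))


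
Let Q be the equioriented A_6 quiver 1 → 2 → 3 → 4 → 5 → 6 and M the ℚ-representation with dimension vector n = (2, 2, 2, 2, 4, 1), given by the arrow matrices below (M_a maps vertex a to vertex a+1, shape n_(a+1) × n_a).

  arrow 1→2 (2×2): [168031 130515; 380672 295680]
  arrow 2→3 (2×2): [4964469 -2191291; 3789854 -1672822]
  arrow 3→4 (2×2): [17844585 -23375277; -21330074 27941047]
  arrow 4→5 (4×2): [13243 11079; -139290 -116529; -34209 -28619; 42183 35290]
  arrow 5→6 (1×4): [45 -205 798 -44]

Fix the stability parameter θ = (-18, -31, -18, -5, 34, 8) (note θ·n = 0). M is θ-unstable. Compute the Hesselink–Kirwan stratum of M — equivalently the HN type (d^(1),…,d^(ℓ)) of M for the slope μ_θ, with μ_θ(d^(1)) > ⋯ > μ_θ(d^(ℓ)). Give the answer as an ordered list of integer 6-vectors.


Interval decomposition of M: I[1,1], I[1,6], I[2,5], I[5,5]^2.
HN type (ℓ=6): μ^(1)=34; μ^(2)=21; μ^(3)=-5; μ^(4)=-18; μ^(5)=-49/2; μ^(6)=-31

((0, 0, 0, 0, 3, 0); (0, 0, 0, 0, 1, 1); (0, 0, 0, 2, 0, 0); (1, 0, 2, 0, 0, 0); (1, 1, 0, 0, 0, 0); (0, 1, 0, 0, 0, 0))


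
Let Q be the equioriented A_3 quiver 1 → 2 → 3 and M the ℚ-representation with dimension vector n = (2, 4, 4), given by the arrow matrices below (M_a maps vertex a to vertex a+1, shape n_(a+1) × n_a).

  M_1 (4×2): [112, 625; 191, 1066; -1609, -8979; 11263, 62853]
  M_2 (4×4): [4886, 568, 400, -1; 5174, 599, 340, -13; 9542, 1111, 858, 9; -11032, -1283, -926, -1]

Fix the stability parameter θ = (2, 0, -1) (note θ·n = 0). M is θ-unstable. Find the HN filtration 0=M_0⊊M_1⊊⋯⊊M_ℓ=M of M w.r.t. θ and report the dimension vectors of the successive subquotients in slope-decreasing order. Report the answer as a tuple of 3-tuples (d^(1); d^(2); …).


Barcode: M ≅ I[1,3]^2, I[2,3]^2. HN layers by μ_θ (2 steps, strictly decreasing):
  μ^(1)=1/3; μ^(2)=-1/2

((2, 2, 2); (0, 2, 2))


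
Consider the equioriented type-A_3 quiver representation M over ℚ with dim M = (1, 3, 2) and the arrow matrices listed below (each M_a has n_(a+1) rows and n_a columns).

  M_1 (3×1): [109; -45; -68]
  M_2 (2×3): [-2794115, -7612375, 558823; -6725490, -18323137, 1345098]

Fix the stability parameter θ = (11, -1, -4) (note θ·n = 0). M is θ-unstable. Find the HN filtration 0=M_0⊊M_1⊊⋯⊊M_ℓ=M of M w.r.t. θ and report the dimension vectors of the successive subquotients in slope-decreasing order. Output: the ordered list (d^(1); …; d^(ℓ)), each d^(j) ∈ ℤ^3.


Via rank(M_{q-1}∘⋯∘M_p): M ≅ I[1,3], I[2,2], I[2,3].
μ_θ-semistable layers: μ^(1)=2; μ^(2)=-1; μ^(3)=-5/2

((1, 1, 1); (0, 1, 0); (0, 1, 1))


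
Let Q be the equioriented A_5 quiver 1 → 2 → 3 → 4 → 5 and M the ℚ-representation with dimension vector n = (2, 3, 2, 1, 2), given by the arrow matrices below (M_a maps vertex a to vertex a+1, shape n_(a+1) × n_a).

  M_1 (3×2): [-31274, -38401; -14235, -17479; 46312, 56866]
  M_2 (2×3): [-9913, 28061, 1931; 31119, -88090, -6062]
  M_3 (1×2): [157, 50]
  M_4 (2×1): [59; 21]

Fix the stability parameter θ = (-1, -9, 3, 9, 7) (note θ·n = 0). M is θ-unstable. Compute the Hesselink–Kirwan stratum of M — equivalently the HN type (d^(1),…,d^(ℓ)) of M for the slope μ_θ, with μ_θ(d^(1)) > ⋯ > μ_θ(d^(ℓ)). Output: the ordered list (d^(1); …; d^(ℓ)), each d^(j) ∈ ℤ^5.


Barcode: M ≅ I[1,3], I[1,5], I[2,2], I[5,5]. HN layers by μ_θ (5 steps, strictly decreasing):
  μ^(1)=8; μ^(2)=7; μ^(3)=3; μ^(4)=-5; μ^(5)=-9

((0, 0, 0, 1, 1); (0, 0, 0, 0, 1); (0, 0, 2, 0, 0); (2, 2, 0, 0, 0); (0, 1, 0, 0, 0))


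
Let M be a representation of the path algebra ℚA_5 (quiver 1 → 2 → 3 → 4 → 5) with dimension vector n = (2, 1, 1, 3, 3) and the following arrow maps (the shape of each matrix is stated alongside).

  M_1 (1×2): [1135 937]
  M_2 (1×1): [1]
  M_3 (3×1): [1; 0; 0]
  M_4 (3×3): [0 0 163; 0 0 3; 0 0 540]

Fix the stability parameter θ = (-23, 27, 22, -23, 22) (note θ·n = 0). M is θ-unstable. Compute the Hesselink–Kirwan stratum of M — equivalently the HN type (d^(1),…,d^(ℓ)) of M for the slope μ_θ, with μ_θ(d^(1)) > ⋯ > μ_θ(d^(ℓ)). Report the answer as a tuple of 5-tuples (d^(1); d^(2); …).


Via rank(M_{q-1}∘⋯∘M_p): M ≅ I[1,1], I[1,4], I[4,4], I[4,5], I[5,5]^2.
μ_θ-semistable layers: μ^(1)=22; μ^(2)=26/3; μ^(3)=-23

((0, 0, 0, 0, 3); (0, 1, 1, 1, 0); (2, 0, 0, 2, 0))


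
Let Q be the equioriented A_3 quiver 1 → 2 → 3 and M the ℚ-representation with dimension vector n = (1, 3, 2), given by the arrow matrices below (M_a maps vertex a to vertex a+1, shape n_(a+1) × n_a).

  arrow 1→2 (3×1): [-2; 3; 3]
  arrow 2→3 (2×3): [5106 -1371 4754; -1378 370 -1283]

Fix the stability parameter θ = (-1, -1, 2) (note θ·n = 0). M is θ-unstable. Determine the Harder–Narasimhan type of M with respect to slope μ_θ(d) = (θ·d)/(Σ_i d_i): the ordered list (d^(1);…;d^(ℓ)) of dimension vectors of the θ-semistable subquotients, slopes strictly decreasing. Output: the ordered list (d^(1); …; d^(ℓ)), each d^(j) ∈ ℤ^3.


Barcode: M ≅ I[1,3], I[2,2], I[2,3]. HN layers by μ_θ (2 steps, strictly decreasing):
  μ^(1)=2; μ^(2)=-1

((0, 0, 2); (1, 3, 0))


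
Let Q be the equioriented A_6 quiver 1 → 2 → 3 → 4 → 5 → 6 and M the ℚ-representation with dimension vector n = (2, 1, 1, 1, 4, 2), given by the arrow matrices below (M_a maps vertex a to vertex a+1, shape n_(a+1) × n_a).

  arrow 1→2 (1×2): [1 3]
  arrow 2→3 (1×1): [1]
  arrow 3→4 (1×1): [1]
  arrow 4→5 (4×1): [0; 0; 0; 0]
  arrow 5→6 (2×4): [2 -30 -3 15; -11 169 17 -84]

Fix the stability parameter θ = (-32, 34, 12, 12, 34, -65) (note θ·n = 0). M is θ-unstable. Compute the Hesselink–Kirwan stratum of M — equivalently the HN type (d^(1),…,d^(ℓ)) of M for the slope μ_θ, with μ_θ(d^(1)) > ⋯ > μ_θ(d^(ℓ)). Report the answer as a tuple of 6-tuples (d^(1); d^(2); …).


Interval decomposition of M: I[1,1], I[1,4], I[5,5]^2, I[5,6]^2.
HN type (ℓ=4): μ^(1)=34; μ^(2)=58/3; μ^(3)=-31/2; μ^(4)=-32

((0, 0, 0, 0, 2, 0); (0, 1, 1, 1, 0, 0); (0, 0, 0, 0, 2, 2); (2, 0, 0, 0, 0, 0))


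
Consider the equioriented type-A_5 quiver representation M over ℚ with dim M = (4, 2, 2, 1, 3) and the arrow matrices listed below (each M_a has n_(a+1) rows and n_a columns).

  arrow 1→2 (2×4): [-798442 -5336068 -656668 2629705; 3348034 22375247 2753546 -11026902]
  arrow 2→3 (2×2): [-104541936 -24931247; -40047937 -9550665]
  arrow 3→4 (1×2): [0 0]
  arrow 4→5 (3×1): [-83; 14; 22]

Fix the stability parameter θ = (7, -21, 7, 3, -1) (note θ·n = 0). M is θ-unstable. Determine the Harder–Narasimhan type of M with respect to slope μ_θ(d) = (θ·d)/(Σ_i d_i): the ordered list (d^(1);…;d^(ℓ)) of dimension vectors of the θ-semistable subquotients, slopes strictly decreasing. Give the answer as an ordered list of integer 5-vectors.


Interval decomposition of M: I[1,1]^2, I[1,3]^2, I[4,5], I[5,5]^2.
HN type (ℓ=4): μ^(1)=7; μ^(2)=1; μ^(3)=-1; μ^(4)=-7

((2, 0, 2, 0, 0); (0, 0, 0, 1, 1); (0, 0, 0, 0, 2); (2, 2, 0, 0, 0))


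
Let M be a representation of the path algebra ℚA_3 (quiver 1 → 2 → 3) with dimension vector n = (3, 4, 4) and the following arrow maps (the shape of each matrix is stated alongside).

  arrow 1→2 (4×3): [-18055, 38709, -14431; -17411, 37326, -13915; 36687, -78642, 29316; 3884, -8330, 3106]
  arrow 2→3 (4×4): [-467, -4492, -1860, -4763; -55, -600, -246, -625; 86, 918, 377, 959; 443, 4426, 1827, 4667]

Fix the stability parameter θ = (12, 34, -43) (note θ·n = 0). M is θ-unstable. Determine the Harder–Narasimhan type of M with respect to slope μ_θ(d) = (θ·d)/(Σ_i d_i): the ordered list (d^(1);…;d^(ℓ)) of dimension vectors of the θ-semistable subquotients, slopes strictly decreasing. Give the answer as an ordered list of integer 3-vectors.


Barcode: M ≅ I[1,2], I[1,3]^2, I[2,3], I[3,3]. HN layers by μ_θ (5 steps, strictly decreasing):
  μ^(1)=34; μ^(2)=12; μ^(3)=1; μ^(4)=-9/2; μ^(5)=-43

((0, 1, 0); (1, 0, 0); (2, 2, 2); (0, 1, 1); (0, 0, 1))


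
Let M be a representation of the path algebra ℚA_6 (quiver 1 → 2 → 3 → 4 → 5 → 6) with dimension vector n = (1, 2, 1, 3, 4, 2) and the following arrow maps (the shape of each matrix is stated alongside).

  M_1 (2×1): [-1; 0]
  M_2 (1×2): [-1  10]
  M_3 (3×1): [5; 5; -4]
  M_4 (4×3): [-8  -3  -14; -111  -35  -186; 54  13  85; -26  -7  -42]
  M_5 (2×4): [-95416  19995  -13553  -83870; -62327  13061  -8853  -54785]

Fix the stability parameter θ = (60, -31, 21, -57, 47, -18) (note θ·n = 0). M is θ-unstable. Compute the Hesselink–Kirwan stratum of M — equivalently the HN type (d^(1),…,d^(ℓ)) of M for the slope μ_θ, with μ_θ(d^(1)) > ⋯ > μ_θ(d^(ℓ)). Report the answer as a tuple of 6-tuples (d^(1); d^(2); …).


Interval decomposition of M: I[1,6], I[2,2], I[4,5]^2, I[5,6].
HN type (ℓ=5): μ^(1)=47; μ^(2)=29/2; μ^(3)=-7/4; μ^(4)=-31; μ^(5)=-57

((0, 0, 0, 0, 2, 0); (0, 0, 0, 0, 2, 2); (1, 1, 1, 1, 0, 0); (0, 1, 0, 0, 0, 0); (0, 0, 0, 2, 0, 0))


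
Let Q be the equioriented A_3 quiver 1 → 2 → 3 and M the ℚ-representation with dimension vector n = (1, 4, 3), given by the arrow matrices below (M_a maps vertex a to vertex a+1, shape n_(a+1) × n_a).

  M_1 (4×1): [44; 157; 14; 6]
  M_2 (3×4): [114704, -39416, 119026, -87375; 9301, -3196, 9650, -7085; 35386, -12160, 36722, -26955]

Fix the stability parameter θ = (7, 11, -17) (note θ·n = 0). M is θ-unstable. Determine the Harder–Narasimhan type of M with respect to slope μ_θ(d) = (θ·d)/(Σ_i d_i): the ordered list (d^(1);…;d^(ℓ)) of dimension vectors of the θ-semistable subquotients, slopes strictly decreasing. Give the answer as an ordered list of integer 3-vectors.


Via rank(M_{q-1}∘⋯∘M_p): M ≅ I[1,3], I[2,2]^2, I[2,3], I[3,3].
μ_θ-semistable layers: μ^(1)=11; μ^(2)=1/3; μ^(3)=-3; μ^(4)=-17

((0, 2, 0); (1, 1, 1); (0, 1, 1); (0, 0, 1))


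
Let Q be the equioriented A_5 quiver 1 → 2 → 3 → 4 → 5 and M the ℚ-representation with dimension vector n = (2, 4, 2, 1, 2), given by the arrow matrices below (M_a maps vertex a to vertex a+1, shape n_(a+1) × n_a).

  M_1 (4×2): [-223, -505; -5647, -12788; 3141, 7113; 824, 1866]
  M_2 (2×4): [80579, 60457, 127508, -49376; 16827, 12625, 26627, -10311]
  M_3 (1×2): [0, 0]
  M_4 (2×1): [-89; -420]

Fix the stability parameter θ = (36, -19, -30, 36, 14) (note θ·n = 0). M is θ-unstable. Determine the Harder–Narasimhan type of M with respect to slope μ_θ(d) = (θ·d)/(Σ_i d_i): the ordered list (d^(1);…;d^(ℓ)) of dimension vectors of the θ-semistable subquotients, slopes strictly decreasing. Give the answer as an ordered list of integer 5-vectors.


Interval decomposition of M: I[1,3]^2, I[2,2]^2, I[4,5], I[5,5].
HN type (ℓ=4): μ^(1)=25; μ^(2)=14; μ^(3)=-13/3; μ^(4)=-19

((0, 0, 0, 1, 1); (0, 0, 0, 0, 1); (2, 2, 2, 0, 0); (0, 2, 0, 0, 0))


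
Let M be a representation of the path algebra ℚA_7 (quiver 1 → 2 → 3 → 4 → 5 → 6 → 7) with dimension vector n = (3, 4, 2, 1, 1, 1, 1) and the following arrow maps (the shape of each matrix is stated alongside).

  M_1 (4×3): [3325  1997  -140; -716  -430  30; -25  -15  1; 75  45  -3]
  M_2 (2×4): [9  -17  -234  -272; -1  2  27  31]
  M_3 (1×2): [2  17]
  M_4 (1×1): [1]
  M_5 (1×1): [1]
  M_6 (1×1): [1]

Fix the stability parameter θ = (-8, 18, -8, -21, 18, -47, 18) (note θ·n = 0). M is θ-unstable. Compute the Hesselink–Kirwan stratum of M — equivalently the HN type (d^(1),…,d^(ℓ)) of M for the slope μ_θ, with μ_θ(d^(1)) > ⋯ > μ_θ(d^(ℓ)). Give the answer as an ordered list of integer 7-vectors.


Via rank(M_{q-1}∘⋯∘M_p): M ≅ I[1,2], I[1,3], I[1,7], I[2,2].
μ_θ-semistable layers: μ^(1)=18; μ^(2)=5; μ^(3)=-8

((0, 2, 0, 0, 0, 0, 1); (0, 1, 1, 0, 0, 0, 0); (3, 1, 1, 1, 1, 1, 0))


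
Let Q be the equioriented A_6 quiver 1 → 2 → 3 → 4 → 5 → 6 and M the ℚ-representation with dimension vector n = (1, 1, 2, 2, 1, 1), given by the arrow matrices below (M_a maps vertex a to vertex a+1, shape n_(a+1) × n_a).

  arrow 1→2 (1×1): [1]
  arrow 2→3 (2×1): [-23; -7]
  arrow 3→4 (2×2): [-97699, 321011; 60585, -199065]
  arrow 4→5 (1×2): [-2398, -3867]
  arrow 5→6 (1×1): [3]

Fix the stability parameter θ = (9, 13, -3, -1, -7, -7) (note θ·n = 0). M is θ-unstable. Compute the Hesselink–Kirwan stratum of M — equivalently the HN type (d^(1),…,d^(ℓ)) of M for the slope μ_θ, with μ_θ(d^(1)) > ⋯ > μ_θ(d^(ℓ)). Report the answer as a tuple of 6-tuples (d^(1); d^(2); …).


Interval decomposition of M: I[1,3], I[3,6], I[4,4].
HN type (ℓ=3): μ^(1)=19/3; μ^(2)=-1; μ^(3)=-9/2

((1, 1, 1, 0, 0, 0); (0, 0, 0, 1, 0, 0); (0, 0, 1, 1, 1, 1))


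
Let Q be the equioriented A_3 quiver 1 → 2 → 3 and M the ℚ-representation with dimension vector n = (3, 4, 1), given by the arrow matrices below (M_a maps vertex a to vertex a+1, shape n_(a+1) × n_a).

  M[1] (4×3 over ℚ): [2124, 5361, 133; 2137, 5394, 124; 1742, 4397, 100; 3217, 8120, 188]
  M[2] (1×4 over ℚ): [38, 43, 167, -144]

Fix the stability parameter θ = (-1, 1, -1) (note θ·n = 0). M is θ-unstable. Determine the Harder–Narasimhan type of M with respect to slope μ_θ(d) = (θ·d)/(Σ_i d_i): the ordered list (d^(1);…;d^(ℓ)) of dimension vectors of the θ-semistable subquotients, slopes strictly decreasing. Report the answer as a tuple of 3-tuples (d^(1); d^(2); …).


Barcode: M ≅ I[1,2]^2, I[1,3], I[2,2]. HN layers by μ_θ (3 steps, strictly decreasing):
  μ^(1)=1; μ^(2)=0; μ^(3)=-1

((0, 3, 0); (0, 1, 1); (3, 0, 0))


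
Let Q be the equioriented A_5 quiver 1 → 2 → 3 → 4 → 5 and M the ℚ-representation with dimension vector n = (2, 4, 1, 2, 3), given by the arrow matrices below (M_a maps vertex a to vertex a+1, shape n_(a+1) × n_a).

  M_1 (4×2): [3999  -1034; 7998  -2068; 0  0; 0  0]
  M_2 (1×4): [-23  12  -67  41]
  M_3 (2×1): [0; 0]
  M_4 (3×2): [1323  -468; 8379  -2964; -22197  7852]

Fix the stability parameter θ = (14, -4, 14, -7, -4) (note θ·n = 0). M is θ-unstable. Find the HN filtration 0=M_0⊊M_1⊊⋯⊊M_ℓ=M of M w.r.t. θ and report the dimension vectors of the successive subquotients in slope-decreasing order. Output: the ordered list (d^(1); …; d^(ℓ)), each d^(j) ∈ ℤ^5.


Barcode: M ≅ I[1,1], I[1,3], I[2,2]^3, I[4,4], I[4,5], I[5,5]^2. HN layers by μ_θ (4 steps, strictly decreasing):
  μ^(1)=14; μ^(2)=5; μ^(3)=-4; μ^(4)=-7

((1, 0, 1, 0, 0); (1, 1, 0, 0, 0); (0, 3, 0, 0, 3); (0, 0, 0, 2, 0))


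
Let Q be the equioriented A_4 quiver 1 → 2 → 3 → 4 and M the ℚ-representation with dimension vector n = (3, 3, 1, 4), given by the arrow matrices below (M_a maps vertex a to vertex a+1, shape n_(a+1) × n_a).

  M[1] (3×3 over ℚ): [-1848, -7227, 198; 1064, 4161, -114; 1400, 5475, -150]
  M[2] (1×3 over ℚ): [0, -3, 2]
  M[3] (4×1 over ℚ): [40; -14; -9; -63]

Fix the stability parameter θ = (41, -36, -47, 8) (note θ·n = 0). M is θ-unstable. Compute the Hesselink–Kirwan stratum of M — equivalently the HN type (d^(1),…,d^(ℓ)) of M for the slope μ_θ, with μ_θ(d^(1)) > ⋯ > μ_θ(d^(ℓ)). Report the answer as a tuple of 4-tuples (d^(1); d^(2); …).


Barcode: M ≅ I[1,1]^2, I[1,4], I[2,2]^2, I[4,4]^3. HN layers by μ_θ (4 steps, strictly decreasing):
  μ^(1)=41; μ^(2)=8; μ^(3)=-14; μ^(4)=-36

((2, 0, 0, 0); (0, 0, 0, 4); (1, 1, 1, 0); (0, 2, 0, 0))
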